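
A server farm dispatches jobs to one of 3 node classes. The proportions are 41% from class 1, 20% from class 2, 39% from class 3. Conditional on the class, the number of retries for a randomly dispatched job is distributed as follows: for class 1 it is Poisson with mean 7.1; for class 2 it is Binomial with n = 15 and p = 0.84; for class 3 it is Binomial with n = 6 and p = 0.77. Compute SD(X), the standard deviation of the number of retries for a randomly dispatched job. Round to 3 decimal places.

3.487

Per component, 1: μ=7.1, E[X²]=57.51; 2: μ=12.6, E[X²]=160.776; 3: μ=4.62, E[X²]=22.407.
E[X] = 0.41·7.1 + 0.2·12.6 + 0.39·4.62 = 7.2328.
E[X²] = 0.41·57.51 + 0.2·160.776 + 0.39·22.407 = 64.473.
Var(X) = E[X²] − (E[X])² = 64.473 − 52.3134 = 12.1596.
SD(X) = √12.1596 = 3.48707.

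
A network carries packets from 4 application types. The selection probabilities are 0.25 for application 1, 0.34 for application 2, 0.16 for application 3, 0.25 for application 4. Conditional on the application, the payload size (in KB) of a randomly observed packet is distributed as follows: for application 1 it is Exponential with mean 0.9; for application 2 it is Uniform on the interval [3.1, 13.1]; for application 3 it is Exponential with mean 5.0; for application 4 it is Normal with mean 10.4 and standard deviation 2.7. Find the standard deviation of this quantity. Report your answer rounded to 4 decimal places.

4.6601

Per component, 1: μ=0.9, E[X²]=1.62; 2: μ=8.1, E[X²]=73.9433; 3: μ=5, E[X²]=50; 4: μ=10.4, E[X²]=115.45.
E[X] = 0.25·0.9 + 0.34·8.1 + 0.16·5 + 0.25·10.4 = 6.379.
E[X²] = 0.25·1.62 + 0.34·73.9433 + 0.16·50 + 0.25·115.45 = 62.4082.
Var(X) = E[X²] − (E[X])² = 62.4082 − 40.6916 = 21.7166.
SD(X) = √21.7166 = 4.66011.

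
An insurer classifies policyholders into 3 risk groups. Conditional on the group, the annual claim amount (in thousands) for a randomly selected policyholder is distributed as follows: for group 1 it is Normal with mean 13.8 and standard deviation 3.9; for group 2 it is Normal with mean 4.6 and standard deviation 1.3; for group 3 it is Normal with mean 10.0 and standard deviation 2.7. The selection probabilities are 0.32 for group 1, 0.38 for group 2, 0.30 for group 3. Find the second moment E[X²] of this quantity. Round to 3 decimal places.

For each component E[X²] = Var + (mean)², giving 1: 205.65; 2: 22.85; 3: 107.29.
Overall E[X²] = 0.32·205.65 + 0.38·22.85 + 0.3·107.29 = 106.678.

106.678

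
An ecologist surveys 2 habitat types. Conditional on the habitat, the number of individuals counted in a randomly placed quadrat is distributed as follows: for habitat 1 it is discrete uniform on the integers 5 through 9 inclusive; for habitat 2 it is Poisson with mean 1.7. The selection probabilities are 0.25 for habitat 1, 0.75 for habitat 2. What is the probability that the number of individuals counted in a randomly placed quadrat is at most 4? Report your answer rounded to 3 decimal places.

0.728

Conditional on each habitat, P(X ≤ 4): 1: 0; 2: 0.970385.
By total probability, P(X ≤ 4) = 0.25·0 + 0.75·0.970385 = 0.727789.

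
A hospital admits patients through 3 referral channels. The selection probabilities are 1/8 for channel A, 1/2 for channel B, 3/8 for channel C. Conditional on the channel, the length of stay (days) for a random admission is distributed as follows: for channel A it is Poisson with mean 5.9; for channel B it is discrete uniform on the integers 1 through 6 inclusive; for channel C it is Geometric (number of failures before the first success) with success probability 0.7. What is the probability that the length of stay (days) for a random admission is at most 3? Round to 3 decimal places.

0.642

Conditional on each channel, P(X ≤ 3): A: 0.160353; B: 0.5; C: 0.9919.
By total probability, P(X ≤ 3) = 0.125·0.160353 + 0.5·0.5 + 0.375·0.9919 = 0.642007.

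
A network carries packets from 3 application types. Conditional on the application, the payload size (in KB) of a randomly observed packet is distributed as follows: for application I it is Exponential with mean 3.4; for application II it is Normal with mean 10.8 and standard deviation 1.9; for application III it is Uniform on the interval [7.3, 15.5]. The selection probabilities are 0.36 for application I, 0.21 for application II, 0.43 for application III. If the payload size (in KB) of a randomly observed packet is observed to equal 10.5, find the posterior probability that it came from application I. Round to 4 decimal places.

0.0479

Likelihoods f(10.5 | ·): I: 0.0134066; II: 0.207369; III: 0.121951.
Posterior ∝ prior × likelihood. Numerator for I: 0.36·0.0134066 = 0.00482636.
Normalizing constant: 0.36·0.0134066 + 0.21·0.207369 + 0.43·0.121951 = 0.100813.
P(I | observation) = 0.00482636 / 0.100813 = 0.0478745.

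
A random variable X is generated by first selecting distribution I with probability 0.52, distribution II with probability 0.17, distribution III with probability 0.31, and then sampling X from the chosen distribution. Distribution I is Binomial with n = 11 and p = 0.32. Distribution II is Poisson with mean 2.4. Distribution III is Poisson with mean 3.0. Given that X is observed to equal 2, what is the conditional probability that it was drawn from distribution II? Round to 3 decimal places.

Likelihoods P(X=2 | ·): I: 0.175083; II: 0.261268; III: 0.224042.
Posterior ∝ prior × likelihood. Numerator for II: 0.17·0.261268 = 0.0444155.
Normalizing constant: 0.52·0.175083 + 0.17·0.261268 + 0.31·0.224042 = 0.204911.
P(II | observation) = 0.0444155 / 0.204911 = 0.216755.

0.217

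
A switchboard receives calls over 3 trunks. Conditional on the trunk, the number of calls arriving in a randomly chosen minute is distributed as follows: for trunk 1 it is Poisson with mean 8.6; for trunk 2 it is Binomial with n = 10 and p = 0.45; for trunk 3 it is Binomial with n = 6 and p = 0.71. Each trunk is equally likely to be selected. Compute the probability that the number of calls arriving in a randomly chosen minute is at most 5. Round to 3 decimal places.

0.584

Conditional on each trunk, P(X ≤ 5): 1: 0.142228; 2: 0.738437; 3: 0.8719.
By total probability, P(X ≤ 5) = 0.333333·0.142228 + 0.333333·0.738437 + 0.333333·0.8719 = 0.584188.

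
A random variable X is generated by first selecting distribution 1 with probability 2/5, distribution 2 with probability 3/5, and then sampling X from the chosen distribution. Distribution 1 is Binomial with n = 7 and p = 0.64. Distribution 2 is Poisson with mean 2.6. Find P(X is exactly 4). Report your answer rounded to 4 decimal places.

0.1944

Conditional on each component, P(X = 4): 1: 0.273965; 2: 0.141422.
By total probability, P(X = 4) = 0.4·0.273965 + 0.6·0.141422 = 0.194439.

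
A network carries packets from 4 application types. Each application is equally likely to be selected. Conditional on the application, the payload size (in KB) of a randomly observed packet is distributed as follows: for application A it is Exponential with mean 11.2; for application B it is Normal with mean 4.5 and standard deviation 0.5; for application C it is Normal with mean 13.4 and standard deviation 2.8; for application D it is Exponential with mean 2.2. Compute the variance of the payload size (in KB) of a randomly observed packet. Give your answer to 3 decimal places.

55.884

Per component, A: μ=11.2, E[X²]=250.88; B: μ=4.5, E[X²]=20.5; C: μ=13.4, E[X²]=187.4; D: μ=2.2, E[X²]=9.68.
E[X] = 0.25·11.2 + 0.25·4.5 + 0.25·13.4 + 0.25·2.2 = 7.825.
E[X²] = 0.25·250.88 + 0.25·20.5 + 0.25·187.4 + 0.25·9.68 = 117.115.
Var(X) = E[X²] − (E[X])² = 117.115 − 61.2306 = 55.8844.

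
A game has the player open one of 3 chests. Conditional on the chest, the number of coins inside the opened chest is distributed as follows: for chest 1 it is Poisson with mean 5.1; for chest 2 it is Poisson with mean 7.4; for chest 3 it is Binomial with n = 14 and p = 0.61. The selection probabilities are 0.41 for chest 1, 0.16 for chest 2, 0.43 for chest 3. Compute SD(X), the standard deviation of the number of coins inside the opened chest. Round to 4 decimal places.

2.6888

Per component, 1: μ=5.1, E[X²]=31.11; 2: μ=7.4, E[X²]=62.16; 3: μ=8.54, E[X²]=76.2622.
E[X] = 0.41·5.1 + 0.16·7.4 + 0.43·8.54 = 6.9472.
E[X²] = 0.41·31.11 + 0.16·62.16 + 0.43·76.2622 = 55.4934.
Var(X) = E[X²] − (E[X])² = 55.4934 − 48.2636 = 7.22986.
SD(X) = √7.22986 = 2.68884.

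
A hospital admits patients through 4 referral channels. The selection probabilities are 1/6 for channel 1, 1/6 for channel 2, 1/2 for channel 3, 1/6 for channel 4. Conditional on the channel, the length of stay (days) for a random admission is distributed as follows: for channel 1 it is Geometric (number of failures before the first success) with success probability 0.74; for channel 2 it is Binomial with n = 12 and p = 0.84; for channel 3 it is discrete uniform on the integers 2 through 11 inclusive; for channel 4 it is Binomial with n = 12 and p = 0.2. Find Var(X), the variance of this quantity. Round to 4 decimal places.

14.7963

Per component, 1: μ=0.351351, E[X²]=0.598247; 2: μ=10.08, E[X²]=103.219; 3: μ=6.5, E[X²]=50.5; 4: μ=2.4, E[X²]=7.68.
E[X] = 0.166667·0.351351 + 0.166667·10.08 + 0.5·6.5 + 0.166667·2.4 = 5.38856.
E[X²] = 0.166667·0.598247 + 0.166667·103.219 + 0.5·50.5 + 0.166667·7.68 = 43.8329.
Var(X) = E[X²] − (E[X])² = 43.8329 − 29.0366 = 14.7963.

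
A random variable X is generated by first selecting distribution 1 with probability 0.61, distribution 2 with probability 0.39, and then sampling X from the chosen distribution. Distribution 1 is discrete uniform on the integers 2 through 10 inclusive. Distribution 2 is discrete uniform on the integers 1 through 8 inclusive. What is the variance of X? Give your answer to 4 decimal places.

6.6494

Per component, 1: μ=6, E[X²]=42.6667; 2: μ=4.5, E[X²]=25.5.
E[X] = 0.61·6 + 0.39·4.5 = 5.415.
E[X²] = 0.61·42.6667 + 0.39·25.5 = 35.9717.
Var(X) = E[X²] − (E[X])² = 35.9717 − 29.3222 = 6.64944.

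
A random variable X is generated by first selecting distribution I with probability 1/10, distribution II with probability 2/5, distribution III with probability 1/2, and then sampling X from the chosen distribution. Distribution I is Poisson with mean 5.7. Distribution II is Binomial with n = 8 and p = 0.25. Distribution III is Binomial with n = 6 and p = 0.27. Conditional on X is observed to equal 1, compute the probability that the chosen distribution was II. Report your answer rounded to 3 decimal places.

Likelihoods P(X=1 | ·): I: 0.019072; II: 0.266968; III: 0.335838.
Posterior ∝ prior × likelihood. Numerator for II: 0.4·0.266968 = 0.106787.
Normalizing constant: 0.1·0.019072 + 0.4·0.266968 + 0.5·0.335838 = 0.276613.
P(II | observation) = 0.106787 / 0.276613 = 0.386052.

0.386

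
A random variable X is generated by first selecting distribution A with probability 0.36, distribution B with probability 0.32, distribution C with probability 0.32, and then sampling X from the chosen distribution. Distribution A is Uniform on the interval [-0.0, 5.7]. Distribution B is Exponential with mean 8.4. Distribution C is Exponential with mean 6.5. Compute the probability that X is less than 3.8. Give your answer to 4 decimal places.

0.4981

Conditional on each component, P(X < 3.8): A: 0.666667; B: 0.363888; C: 0.44268.
By total probability, P(X < 3.8) = 0.36·0.666667 + 0.32·0.363888 + 0.32·0.44268 = 0.498102.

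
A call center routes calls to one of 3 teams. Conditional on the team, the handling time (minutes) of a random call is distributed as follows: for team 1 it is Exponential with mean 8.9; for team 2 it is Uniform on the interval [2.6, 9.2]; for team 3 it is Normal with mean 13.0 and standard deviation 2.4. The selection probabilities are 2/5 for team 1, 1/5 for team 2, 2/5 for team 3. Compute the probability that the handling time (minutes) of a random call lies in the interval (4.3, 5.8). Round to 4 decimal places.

Conditional on each team, P(4.3 < X < 5.8): 1: 0.0956731; 2: 0.227273; 3: 0.00120542.
By total probability, P(4.3 < X < 5.8) = 0.4·0.0956731 + 0.2·0.227273 + 0.4·0.00120542 = 0.0842059.

0.0842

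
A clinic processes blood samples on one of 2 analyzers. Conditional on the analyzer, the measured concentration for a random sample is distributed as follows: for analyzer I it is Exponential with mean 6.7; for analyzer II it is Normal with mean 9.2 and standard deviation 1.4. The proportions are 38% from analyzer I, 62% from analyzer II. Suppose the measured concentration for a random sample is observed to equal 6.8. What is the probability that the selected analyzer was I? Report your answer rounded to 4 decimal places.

Likelihoods f(6.8 | ·): I: 0.054094; II: 0.0655594.
Posterior ∝ prior × likelihood. Numerator for I: 0.38·0.054094 = 0.0205557.
Normalizing constant: 0.38·0.054094 + 0.62·0.0655594 = 0.0612025.
P(I | observation) = 0.0205557 / 0.0612025 = 0.335864.

0.3359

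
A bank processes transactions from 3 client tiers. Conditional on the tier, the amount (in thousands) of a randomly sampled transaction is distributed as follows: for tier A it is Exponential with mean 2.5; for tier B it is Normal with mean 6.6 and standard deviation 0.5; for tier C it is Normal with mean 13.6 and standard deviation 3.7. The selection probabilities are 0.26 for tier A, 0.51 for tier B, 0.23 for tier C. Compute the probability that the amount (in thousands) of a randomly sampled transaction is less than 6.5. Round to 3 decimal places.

0.462

Conditional on each tier, P(X < 6.5): A: 0.925726; B: 0.42074; C: 0.0274973.
By total probability, P(X < 6.5) = 0.26·0.925726 + 0.51·0.42074 + 0.23·0.0274973 = 0.461591.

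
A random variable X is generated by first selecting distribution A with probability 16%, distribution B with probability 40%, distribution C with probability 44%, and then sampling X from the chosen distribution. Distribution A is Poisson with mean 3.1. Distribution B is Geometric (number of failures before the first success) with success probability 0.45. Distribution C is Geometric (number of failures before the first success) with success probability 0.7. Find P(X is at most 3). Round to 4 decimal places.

0.8998

Conditional on each component, P(X ≤ 3): A: 0.62484; B: 0.908494; C: 0.9919.
By total probability, P(X ≤ 3) = 0.16·0.62484 + 0.4·0.908494 + 0.44·0.9919 = 0.899808.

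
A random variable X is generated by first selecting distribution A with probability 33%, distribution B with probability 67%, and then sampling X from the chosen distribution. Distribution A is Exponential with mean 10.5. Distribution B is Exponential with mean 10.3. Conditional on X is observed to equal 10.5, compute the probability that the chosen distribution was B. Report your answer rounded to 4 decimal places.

Likelihoods f(10.5 | ·): A: 0.0350361; B: 0.0350296.
Posterior ∝ prior × likelihood. Numerator for B: 0.67·0.0350296 = 0.0234698.
Normalizing constant: 0.33·0.0350361 + 0.67·0.0350296 = 0.0350318.
P(B | observation) = 0.0234698 / 0.0350318 = 0.669959.

0.6700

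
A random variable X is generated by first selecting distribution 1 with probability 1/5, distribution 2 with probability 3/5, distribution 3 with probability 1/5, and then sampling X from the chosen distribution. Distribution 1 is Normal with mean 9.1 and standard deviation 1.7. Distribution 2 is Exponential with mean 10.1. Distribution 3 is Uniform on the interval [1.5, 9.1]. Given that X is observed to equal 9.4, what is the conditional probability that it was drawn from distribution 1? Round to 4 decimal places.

0.6636

Likelihoods f(9.4 | ·): 1: 0.231046; 2: 0.0390377; 3: 0.
Posterior ∝ prior × likelihood. Numerator for 1: 0.2·0.231046 = 0.0462092.
Normalizing constant: 0.2·0.231046 + 0.6·0.0390377 + 0.2·0 = 0.0696318.
P(1 | observation) = 0.0462092 / 0.0696318 = 0.663622.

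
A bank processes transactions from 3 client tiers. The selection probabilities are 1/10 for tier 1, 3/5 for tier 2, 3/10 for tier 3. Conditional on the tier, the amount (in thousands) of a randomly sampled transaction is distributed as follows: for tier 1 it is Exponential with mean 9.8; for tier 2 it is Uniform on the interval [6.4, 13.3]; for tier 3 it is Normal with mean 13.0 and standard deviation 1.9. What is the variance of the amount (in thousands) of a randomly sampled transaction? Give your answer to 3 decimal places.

15.161

Per component, 1: μ=9.8, E[X²]=192.08; 2: μ=9.85, E[X²]=100.99; 3: μ=13, E[X²]=172.61.
E[X] = 0.1·9.8 + 0.6·9.85 + 0.3·13 = 10.79.
E[X²] = 0.1·192.08 + 0.6·100.99 + 0.3·172.61 = 131.585.
Var(X) = E[X²] − (E[X])² = 131.585 − 116.424 = 15.1609.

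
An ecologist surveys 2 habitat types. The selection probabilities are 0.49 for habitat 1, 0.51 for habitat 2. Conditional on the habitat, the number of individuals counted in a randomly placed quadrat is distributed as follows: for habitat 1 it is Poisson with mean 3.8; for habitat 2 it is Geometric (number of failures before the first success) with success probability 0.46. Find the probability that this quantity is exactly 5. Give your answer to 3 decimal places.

0.083

Conditional on each habitat, P(X = 5): 1: 0.147713; 2: 0.0211216.
By total probability, P(X = 5) = 0.49·0.147713 + 0.51·0.0211216 = 0.0831512.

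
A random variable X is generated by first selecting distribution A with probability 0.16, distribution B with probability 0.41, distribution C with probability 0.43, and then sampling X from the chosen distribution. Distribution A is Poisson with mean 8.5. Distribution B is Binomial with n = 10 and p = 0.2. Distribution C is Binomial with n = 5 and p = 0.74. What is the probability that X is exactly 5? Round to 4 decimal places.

0.1183

Conditional on each component, P(X = 5): A: 0.0752333; B: 0.0264241; C: 0.221901.
By total probability, P(X = 5) = 0.16·0.0752333 + 0.41·0.0264241 + 0.43·0.221901 = 0.118289.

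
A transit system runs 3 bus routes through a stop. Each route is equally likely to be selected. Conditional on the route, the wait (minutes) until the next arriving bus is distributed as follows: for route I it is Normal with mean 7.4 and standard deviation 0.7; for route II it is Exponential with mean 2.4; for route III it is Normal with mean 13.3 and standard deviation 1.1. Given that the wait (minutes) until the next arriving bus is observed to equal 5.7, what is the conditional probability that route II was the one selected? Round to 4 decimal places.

Likelihoods f(5.7 | ·): I: 0.0298598; II: 0.038756; III: 1.56271e-11.
Posterior ∝ prior × likelihood. Numerator for II: 0.333333·0.038756 = 0.0129187.
Normalizing constant: 0.333333·0.0298598 + 0.333333·0.038756 + 0.333333·1.56271e-11 = 0.0228719.
P(II | observation) = 0.0129187 / 0.0228719 = 0.564827.

0.5648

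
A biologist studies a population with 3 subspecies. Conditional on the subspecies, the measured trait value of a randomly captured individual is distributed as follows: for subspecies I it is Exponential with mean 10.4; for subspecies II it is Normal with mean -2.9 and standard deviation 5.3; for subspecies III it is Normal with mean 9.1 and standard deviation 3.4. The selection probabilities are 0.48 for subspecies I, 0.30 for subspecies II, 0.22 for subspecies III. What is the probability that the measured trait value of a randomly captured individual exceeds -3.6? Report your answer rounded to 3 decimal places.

0.866

Conditional on each subspecies, P(X > -3.6): I: 1; II: 0.552538; III: 0.999906.
By total probability, P(X > -3.6) = 0.48·1 + 0.3·0.552538 + 0.22·0.999906 = 0.865741.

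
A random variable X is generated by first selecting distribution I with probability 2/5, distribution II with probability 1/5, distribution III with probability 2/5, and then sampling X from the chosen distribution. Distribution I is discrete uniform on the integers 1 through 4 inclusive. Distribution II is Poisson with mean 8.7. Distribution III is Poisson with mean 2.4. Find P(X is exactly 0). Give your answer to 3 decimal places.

Conditional on each component, P(X = 0): I: 0; II: 0.000166586; III: 0.090718.
By total probability, P(X = 0) = 0.4·0 + 0.2·0.000166586 + 0.4·0.090718 = 0.0363205.

0.036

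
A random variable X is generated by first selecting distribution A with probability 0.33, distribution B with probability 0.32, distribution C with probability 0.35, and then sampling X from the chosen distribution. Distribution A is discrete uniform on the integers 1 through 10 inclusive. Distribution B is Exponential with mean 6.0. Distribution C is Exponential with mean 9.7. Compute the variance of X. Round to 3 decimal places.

Per component, A: μ=5.5, E[X²]=38.5; B: μ=6, E[X²]=72; C: μ=9.7, E[X²]=188.18.
E[X] = 0.33·5.5 + 0.32·6 + 0.35·9.7 = 7.13.
E[X²] = 0.33·38.5 + 0.32·72 + 0.35·188.18 = 101.608.
Var(X) = E[X²] − (E[X])² = 101.608 − 50.8369 = 50.7711.

50.771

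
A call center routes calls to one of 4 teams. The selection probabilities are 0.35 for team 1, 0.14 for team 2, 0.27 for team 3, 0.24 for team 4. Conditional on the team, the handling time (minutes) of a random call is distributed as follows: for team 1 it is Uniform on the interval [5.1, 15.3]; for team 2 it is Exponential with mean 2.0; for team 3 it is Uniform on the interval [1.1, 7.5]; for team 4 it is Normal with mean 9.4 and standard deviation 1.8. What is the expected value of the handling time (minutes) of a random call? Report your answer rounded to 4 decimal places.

Component means — 1: 10.2; 2: 2; 3: 4.3; 4: 9.4.
E[X] = 0.35·10.2 + 0.14·2 + 0.27·4.3 + 0.24·9.4 = 7.267.

7.2670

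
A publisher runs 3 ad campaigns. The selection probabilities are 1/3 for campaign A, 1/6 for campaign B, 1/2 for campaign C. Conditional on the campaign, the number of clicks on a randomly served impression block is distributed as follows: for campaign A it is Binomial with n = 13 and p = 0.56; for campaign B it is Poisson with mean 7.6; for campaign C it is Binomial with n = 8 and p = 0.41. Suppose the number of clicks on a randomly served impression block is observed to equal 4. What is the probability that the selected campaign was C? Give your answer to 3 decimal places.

Likelihoods P(X=4 | ·): A: 0.0434643; B: 0.0695673; C: 0.239685.
Posterior ∝ prior × likelihood. Numerator for C: 0.5·0.239685 = 0.119843.
Normalizing constant: 0.333333·0.0434643 + 0.166667·0.0695673 + 0.5·0.239685 = 0.145925.
P(C | observation) = 0.119843 / 0.145925 = 0.82126.

0.821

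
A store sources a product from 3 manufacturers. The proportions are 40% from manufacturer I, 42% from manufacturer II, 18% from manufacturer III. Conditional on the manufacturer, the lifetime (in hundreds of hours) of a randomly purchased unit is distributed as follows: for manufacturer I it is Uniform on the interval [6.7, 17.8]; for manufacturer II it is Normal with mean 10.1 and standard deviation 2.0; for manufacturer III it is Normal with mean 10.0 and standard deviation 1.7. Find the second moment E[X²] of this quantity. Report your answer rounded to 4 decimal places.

127.1764

For each component E[X²] = Var + (mean)², giving I: 160.33; II: 106.01; III: 102.89.
Overall E[X²] = 0.4·160.33 + 0.42·106.01 + 0.18·102.89 = 127.176.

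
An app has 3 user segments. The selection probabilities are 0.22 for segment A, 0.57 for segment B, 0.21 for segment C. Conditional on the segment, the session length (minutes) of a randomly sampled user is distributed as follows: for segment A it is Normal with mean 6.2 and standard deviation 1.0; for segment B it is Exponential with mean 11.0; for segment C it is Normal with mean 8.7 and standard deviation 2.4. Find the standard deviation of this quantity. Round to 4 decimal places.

8.6146

Per component, A: μ=6.2, E[X²]=39.44; B: μ=11, E[X²]=242; C: μ=8.7, E[X²]=81.45.
E[X] = 0.22·6.2 + 0.57·11 + 0.21·8.7 = 9.461.
E[X²] = 0.22·39.44 + 0.57·242 + 0.21·81.45 = 163.721.
Var(X) = E[X²] − (E[X])² = 163.721 − 89.5105 = 74.2108.
SD(X) = √74.2108 = 8.61457.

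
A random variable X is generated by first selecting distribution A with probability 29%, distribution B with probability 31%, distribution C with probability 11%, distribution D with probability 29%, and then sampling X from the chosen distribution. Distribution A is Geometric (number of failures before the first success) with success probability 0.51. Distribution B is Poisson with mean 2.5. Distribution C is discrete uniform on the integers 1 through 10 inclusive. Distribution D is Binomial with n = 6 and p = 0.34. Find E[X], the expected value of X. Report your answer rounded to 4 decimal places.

2.2502

Component means — A: 0.960784; B: 2.5; C: 5.5; D: 2.04.
E[X] = 0.29·0.960784 + 0.31·2.5 + 0.11·5.5 + 0.29·2.04 = 2.25023.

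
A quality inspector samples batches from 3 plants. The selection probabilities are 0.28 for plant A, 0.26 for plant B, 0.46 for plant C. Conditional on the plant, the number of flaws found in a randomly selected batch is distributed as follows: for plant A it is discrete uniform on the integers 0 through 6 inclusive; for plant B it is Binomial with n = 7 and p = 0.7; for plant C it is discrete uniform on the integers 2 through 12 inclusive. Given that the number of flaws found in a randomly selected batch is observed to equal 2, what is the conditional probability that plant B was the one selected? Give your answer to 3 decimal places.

0.074

Likelihoods P(X=2 | ·): A: 0.142857; B: 0.0250047; C: 0.0909091.
Posterior ∝ prior × likelihood. Numerator for B: 0.26·0.0250047 = 0.00650122.
Normalizing constant: 0.28·0.142857 + 0.26·0.0250047 + 0.46·0.0909091 = 0.0883194.
P(B | observation) = 0.00650122 / 0.0883194 = 0.0736103.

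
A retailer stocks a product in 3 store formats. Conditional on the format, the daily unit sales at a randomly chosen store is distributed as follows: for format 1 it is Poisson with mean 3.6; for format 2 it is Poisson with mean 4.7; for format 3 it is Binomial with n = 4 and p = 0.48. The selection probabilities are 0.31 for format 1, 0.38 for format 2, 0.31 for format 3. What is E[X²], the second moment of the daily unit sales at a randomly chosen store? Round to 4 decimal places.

For each component E[X²] = Var + (mean)², giving 1: 16.56; 2: 26.79; 3: 4.6848.
Overall E[X²] = 0.31·16.56 + 0.38·26.79 + 0.31·4.6848 = 16.7661.

16.7661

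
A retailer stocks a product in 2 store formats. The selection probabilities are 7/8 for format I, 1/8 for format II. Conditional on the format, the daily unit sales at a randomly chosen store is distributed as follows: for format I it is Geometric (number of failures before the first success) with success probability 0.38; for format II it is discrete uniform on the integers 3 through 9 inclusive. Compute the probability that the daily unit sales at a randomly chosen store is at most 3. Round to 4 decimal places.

Conditional on each format, P(X ≤ 3): I: 0.852237; II: 0.142857.
By total probability, P(X ≤ 3) = 0.875·0.852237 + 0.125·0.142857 = 0.763564.

0.7636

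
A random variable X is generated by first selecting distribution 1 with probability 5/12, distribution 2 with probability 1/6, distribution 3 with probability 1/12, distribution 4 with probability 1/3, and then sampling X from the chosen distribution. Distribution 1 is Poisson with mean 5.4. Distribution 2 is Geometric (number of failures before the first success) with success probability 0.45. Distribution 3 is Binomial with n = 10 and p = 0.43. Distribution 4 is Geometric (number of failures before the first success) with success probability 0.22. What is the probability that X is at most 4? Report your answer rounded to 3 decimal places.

0.597

Conditional on each component, P(X ≤ 4): 1: 0.373311; 2: 0.949672; 3: 0.556391; 4: 0.711283.
By total probability, P(X ≤ 4) = 0.416667·0.373311 + 0.166667·0.949672 + 0.0833333·0.556391 + 0.333333·0.711283 = 0.597285.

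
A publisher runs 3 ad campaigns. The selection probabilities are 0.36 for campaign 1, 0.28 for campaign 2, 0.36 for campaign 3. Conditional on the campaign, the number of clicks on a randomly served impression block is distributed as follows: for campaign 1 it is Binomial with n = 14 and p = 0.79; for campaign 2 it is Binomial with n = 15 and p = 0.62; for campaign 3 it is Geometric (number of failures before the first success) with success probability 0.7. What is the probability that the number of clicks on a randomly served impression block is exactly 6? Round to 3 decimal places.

Conditional on each campaign, P(X = 6): 1: 0.00276104; 2: 0.0469685; 3: 0.0005103.
By total probability, P(X = 6) = 0.36·0.00276104 + 0.28·0.0469685 + 0.36·0.0005103 = 0.0143289.

0.014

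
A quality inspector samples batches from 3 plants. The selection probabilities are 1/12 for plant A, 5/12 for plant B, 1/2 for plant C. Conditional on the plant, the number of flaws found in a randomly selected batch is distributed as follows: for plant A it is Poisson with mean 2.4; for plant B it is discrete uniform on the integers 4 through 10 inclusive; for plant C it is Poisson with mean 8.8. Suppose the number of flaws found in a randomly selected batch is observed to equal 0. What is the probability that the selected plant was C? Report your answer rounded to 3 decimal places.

Likelihoods P(X=0 | ·): A: 0.090718; B: 0; C: 0.000150733.
Posterior ∝ prior × likelihood. Numerator for C: 0.5·0.000150733 = 7.53665e-05.
Normalizing constant: 0.0833333·0.090718 + 0.416667·0 + 0.5·0.000150733 = 0.0076352.
P(C | observation) = 7.53665e-05 / 0.0076352 = 0.00987094.

0.010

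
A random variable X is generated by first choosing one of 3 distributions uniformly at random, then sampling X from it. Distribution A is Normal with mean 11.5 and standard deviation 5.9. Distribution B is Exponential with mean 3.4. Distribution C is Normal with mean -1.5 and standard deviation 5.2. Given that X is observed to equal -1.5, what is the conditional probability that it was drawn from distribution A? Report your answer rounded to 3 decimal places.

0.072

Likelihoods f(-1.5 | ·): A: 0.00596794; B: 0; C: 0.0767197.
Posterior ∝ prior × likelihood. Numerator for A: 0.333333·0.00596794 = 0.00198931.
Normalizing constant: 0.333333·0.00596794 + 0.333333·0 + 0.333333·0.0767197 = 0.0275625.
P(A | observation) = 0.00198931 / 0.0275625 = 0.0721745.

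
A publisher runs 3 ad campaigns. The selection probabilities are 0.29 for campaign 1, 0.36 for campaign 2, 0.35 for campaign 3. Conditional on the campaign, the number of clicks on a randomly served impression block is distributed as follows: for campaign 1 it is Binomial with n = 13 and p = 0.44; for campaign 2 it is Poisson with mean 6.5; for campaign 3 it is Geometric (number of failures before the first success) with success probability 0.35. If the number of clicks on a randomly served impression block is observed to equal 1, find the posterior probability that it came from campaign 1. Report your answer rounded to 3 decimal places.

Likelihoods P(X=1 | ·): 1: 0.00544067; 2: 0.00977235; 3: 0.2275.
Posterior ∝ prior × likelihood. Numerator for 1: 0.29·0.00544067 = 0.00157779.
Normalizing constant: 0.29·0.00544067 + 0.36·0.00977235 + 0.35·0.2275 = 0.0847208.
P(1 | observation) = 0.00157779 / 0.0847208 = 0.0186234.

0.019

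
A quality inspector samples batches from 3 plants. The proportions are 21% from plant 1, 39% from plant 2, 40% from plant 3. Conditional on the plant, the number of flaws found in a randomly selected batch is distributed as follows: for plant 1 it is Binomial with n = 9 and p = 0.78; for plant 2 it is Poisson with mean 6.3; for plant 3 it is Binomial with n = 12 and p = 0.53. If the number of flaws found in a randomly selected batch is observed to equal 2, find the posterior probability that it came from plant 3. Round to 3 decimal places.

Likelihoods P(X=2 | ·): 1: 0.000546324; 2: 0.0364415; 3: 0.00975156.
Posterior ∝ prior × likelihood. Numerator for 3: 0.4·0.00975156 = 0.00390063.
Normalizing constant: 0.21·0.000546324 + 0.39·0.0364415 + 0.4·0.00975156 = 0.0182275.
P(3 | observation) = 0.00390063 / 0.0182275 = 0.213996.

0.214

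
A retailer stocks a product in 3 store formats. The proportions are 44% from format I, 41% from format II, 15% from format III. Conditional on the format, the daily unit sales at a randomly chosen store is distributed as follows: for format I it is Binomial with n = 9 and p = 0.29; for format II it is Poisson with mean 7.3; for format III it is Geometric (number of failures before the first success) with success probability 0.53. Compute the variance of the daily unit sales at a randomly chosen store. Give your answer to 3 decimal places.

Per component, I: μ=2.61, E[X²]=8.6652; II: μ=7.3, E[X²]=60.59; III: μ=0.886792, E[X²]=2.45959.
E[X] = 0.44·2.61 + 0.41·7.3 + 0.15·0.886792 = 4.27442.
E[X²] = 0.44·8.6652 + 0.41·60.59 + 0.15·2.45959 = 29.0235.
Var(X) = E[X²] − (E[X])² = 29.0235 − 18.2707 = 10.7529.

10.753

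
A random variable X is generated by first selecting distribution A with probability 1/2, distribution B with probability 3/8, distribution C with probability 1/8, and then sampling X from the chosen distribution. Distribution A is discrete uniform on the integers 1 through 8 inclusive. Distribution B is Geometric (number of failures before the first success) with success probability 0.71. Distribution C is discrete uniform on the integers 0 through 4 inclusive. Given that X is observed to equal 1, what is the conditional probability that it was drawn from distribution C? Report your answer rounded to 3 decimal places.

Likelihoods P(X=1 | ·): A: 0.125; B: 0.2059; C: 0.2.
Posterior ∝ prior × likelihood. Numerator for C: 0.125·0.2 = 0.025.
Normalizing constant: 0.5·0.125 + 0.375·0.2059 + 0.125·0.2 = 0.164713.
P(C | observation) = 0.025 / 0.164713 = 0.15178.

0.152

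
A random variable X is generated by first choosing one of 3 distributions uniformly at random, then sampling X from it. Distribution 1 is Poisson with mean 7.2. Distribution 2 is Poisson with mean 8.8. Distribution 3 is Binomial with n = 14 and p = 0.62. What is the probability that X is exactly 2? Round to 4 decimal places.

Conditional on each component, P(X = 2): 1: 0.0193515; 2: 0.00583638; 3: 0.000317123.
By total probability, P(X = 2) = 0.333333·0.0193515 + 0.333333·0.00583638 + 0.333333·0.000317123 = 0.00850167.

0.0085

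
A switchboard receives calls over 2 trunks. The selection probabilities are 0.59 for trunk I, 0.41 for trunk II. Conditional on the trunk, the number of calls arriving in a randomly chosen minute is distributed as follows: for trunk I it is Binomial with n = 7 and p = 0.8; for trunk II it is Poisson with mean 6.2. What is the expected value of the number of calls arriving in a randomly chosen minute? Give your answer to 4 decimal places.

5.8460

Component means — I: 5.6; II: 6.2.
E[X] = 0.59·5.6 + 0.41·6.2 = 5.846.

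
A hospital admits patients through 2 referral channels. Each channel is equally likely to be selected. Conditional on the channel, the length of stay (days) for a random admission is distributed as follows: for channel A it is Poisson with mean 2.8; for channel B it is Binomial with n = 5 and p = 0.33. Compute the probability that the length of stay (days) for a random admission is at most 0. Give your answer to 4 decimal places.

0.0979

Conditional on each channel, P(X ≤ 0): A: 0.0608101; B: 0.135013.
By total probability, P(X ≤ 0) = 0.5·0.0608101 + 0.5·0.135013 = 0.0979113.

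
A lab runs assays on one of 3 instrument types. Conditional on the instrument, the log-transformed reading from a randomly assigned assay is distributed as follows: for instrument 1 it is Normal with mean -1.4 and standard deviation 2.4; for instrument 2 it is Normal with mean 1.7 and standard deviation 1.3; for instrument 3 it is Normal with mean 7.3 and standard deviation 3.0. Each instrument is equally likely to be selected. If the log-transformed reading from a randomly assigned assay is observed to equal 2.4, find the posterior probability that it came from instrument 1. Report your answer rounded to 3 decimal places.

0.136

Likelihoods f(2.4 | ·): 1: 0.0474595; 2: 0.265465; 3: 0.0350339.
Posterior ∝ prior × likelihood. Numerator for 1: 0.333333·0.0474595 = 0.0158198.
Normalizing constant: 0.333333·0.0474595 + 0.333333·0.265465 + 0.333333·0.0350339 = 0.115986.
P(1 | observation) = 0.0158198 / 0.115986 = 0.136394.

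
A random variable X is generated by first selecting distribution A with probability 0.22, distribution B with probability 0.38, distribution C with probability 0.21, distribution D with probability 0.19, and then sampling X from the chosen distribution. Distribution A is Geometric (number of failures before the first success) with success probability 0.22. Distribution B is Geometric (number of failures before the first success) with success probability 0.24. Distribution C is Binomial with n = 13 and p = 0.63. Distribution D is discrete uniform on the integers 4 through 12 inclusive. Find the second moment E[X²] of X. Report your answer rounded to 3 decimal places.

For each component E[X²] = Var + (mean)², giving A: 28.686; B: 23.2222; C: 70.1064; D: 70.6667.
Overall E[X²] = 0.22·28.686 + 0.38·23.2222 + 0.21·70.1064 + 0.19·70.6667 = 43.2844.

43.284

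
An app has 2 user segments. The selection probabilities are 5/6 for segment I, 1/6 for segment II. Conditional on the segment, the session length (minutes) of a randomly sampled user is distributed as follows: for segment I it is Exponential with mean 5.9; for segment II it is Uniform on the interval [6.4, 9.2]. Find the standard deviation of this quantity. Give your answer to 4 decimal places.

Per component, I: μ=5.9, E[X²]=69.62; II: μ=7.8, E[X²]=61.4933.
E[X] = 0.833333·5.9 + 0.166667·7.8 = 6.21667.
E[X²] = 0.833333·69.62 + 0.166667·61.4933 = 68.2656.
Var(X) = E[X²] − (E[X])² = 68.2656 − 38.6469 = 29.6186.
SD(X) = √29.6186 = 5.4423.

5.4423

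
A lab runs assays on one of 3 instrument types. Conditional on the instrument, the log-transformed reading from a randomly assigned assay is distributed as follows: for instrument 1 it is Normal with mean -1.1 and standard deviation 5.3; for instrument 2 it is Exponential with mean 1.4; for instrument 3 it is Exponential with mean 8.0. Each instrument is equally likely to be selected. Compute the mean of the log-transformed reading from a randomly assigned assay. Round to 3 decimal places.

Component means — 1: -1.1; 2: 1.4; 3: 8.
E[X] = 0.333333·-1.1 + 0.333333·1.4 + 0.333333·8 = 2.76667.

2.767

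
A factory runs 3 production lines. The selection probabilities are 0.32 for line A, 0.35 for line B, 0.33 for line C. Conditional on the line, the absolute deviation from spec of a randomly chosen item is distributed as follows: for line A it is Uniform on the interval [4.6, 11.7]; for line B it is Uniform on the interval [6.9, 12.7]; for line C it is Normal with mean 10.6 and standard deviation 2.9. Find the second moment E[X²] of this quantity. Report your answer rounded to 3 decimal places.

97.049

For each component E[X²] = Var + (mean)², giving A: 70.6233; B: 98.8433; C: 120.77.
Overall E[X²] = 0.32·70.6233 + 0.35·98.8433 + 0.33·120.77 = 97.0487.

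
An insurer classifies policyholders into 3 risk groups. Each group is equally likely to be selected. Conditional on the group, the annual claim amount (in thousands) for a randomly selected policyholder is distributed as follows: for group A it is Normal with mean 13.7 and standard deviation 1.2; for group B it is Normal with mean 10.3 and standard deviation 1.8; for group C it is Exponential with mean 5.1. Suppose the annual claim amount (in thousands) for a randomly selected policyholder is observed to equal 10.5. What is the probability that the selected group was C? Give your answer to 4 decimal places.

0.0982

Likelihoods f(10.5 | ·): A: 0.00949666; B: 0.220271; C: 0.0250204.
Posterior ∝ prior × likelihood. Numerator for C: 0.333333·0.0250204 = 0.00834013.
Normalizing constant: 0.333333·0.00949666 + 0.333333·0.220271 + 0.333333·0.0250204 = 0.0849292.
P(C | observation) = 0.00834013 / 0.0849292 = 0.0982009.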